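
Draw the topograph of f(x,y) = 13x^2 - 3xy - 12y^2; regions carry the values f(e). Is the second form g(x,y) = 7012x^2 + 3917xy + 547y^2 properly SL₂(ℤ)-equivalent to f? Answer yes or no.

D₁ = 633, D₂ = 633
river cycle of f (length 18): (-12, 3, 13), (13, 23, -2), (-2, 25, 1), (1, 25, -2), (-2, 23, 13), (13, 3, -12), (-12, 21, 4), (4, 19, -17), (-17, 15, 6), (6, 21, -8), … (8 more)
river cycle of g (length 18): (13, 23, -2), (-2, 25, 1), (1, 25, -2), (-2, 23, 13), (13, 3, -12), (-12, 21, 4), (4, 19, -17), (-17, 15, 6), (6, 21, -8), (-8, 11, 16), … (8 more)
cycles coincide ⇒ equivalent

yes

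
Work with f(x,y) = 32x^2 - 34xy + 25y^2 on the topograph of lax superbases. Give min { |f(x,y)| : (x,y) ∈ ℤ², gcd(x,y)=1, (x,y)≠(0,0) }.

translate: b→30 (≡-34 mod 64), so (32,-34,25)→(32,30,23)
flip: (32,30,23)→(23,-30,32)
translate: b→16 (≡-30 mod 46), so (23,-30,32)→(23,16,25)
reduced (well bottom): (23,16,25) with a≤c, −a<b≤a
well minimum = a = 23

23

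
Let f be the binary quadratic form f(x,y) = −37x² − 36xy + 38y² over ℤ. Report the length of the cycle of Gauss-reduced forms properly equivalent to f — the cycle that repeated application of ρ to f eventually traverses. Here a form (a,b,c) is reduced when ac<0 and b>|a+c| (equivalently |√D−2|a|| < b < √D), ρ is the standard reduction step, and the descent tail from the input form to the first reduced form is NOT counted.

D = 6920, ⌊√D⌋ = 83
descent: ρ → (38,36,-37)  [lands on river]
river: ρ → (-37,38,37)
river: ρ → (37,36,-38)
river: ρ → (-38,40,35)
river: ρ → (35,30,-43)
river: ρ → (-43,56,22)
river: ρ → (22,76,-13)
river: ρ → (-13,80,10)
river: ρ → (10,80,-13)
river: ρ → (-13,76,22)
river: ρ → (22,56,-43)
river: ρ → (-43,30,35)
river: ρ → (35,40,-38)
river: ρ → (-38,36,37)
river: ρ → (37,38,-37)
river: ρ → (-37,36,38)
river: ρ → (38,40,-35)
river: ρ → (-35,30,43)
river: ρ → (43,56,-22)
river: ρ → (-22,76,13)
river: ρ → (13,80,-10)
river: ρ → (-10,80,13)
river: ρ → (13,76,-22)
river: ρ → (-22,56,43)
river: ρ → (43,30,-35)
river: ρ → (-35,40,38)
ρ-cycle length = 26 (tail of 1 descent step not counted)

26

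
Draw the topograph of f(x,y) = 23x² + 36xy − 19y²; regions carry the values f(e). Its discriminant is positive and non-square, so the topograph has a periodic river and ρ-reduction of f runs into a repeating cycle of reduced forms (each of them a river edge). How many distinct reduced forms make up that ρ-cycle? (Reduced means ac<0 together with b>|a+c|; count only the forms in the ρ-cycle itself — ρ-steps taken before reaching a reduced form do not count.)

D = 3044, ⌊√D⌋ = 55
river: ρ → (-19,40,19)
river: ρ → (19,36,-23)
river: ρ → (-23,10,32)
river: ρ → (32,54,-1)
river: ρ → (-1,54,32)
river: ρ → (32,10,-23)
river: ρ → (-23,36,19)
river: ρ → (19,40,-19)
river: ρ → (-19,36,23)
river: ρ → (23,10,-32)
river: ρ → (-32,54,1)
river: ρ → (1,54,-32)
river: ρ → (-32,10,23)
river: ρ → (23,36,-19)
ρ-cycle length = 14 (tail of 0 descent steps not counted)

14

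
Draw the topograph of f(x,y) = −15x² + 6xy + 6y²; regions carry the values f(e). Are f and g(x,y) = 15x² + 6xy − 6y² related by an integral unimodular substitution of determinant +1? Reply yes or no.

D₁ = 396, D₂ = 396
river cycle of f (length 2): (6, 18, -3), (-3, 18, 6)
river cycle of g (length 2): (-6, 18, 3), (3, 18, -6)
cycles differ ⇒ inequivalent

no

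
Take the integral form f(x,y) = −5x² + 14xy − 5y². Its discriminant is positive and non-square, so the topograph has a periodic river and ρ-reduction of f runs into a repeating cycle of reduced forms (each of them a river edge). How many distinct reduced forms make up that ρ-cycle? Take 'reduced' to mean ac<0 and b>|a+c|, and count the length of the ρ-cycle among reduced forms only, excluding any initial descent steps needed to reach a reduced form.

D = 96, ⌊√D⌋ = 9
descent: ρ → (-5,6,3)  [lands on river]
river: ρ → (3,6,-5)
river: ρ → (-5,4,4)
river: ρ → (4,4,-5)
ρ-cycle length = 4 (tail of 1 descent step not counted)

4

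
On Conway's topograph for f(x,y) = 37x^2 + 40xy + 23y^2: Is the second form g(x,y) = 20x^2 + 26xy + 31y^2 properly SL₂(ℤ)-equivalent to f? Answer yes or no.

D₁ = -1804, D₂ = -1804
f: translate: b→-34 (≡40 mod 74), so (37,40,23)→(37,-34,20)
f: flip: (37,-34,20)→(20,34,37)
f: translate: b→-6 (≡34 mod 40), so (20,34,37)→(20,-6,23)
f: reduced (well bottom): (20,-6,23) with a≤c, −a<b≤a
g: translate: b→-14 (≡26 mod 40), so (20,26,31)→(20,-14,25)
g: reduced (well bottom): (20,-14,25) with a≤c, −a<b≤a
reduced forms (20, -6, 23) vs (20, -14, 25) ⇒ inequivalent

no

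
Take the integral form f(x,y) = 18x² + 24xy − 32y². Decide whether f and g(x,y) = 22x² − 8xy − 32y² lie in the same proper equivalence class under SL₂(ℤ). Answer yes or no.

D₁ = 2880, D₂ = 2880
river cycle of f (length 6): (-32, 40, 10), (10, 40, -32), (-32, 24, 18), (18, 48, -8), (-8, 48, 18), (18, 24, -32)
river cycle of g (length 4): (22, 36, -18), (-18, 36, 22), (22, 52, -2), (-2, 52, 22)
cycles differ ⇒ inequivalent

no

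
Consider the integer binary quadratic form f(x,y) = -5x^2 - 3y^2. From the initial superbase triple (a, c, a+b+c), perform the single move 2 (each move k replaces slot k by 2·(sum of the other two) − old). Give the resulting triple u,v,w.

start (-5,-3,-8) = (f(1,0),f(0,1),f(1,1))
replace slot 2: 2·((-5)+(-8)) − (-3) = -23 → (-5,-23,-8)

-5,-23,-8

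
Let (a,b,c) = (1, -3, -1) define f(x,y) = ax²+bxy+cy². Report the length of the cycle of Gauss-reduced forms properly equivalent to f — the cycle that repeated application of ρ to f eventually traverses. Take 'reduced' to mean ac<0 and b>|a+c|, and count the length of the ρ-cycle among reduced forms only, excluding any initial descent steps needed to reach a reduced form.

D = 13, ⌊√D⌋ = 3
descent: ρ → (-1,3,1)  [lands on river]
river: ρ → (1,3,-1)
ρ-cycle length = 2 (tail of 1 descent step not counted)

2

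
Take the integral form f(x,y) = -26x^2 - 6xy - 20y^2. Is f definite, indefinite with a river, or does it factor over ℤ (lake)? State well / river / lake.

D = b²−4ac = (-6)² − 4·(-26)·(-20) = -2044
D < 0 ⇒ definite ⇒ every region one sign ⇒ single well

well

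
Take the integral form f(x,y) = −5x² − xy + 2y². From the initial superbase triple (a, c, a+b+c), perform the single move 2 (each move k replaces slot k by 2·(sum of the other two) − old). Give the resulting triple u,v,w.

start (-5,2,-4) = (f(1,0),f(0,1),f(1,1))
replace slot 2: 2·((-5)+(-4)) − 2 = -20 → (-5,-20,-4)

-5,-20,-4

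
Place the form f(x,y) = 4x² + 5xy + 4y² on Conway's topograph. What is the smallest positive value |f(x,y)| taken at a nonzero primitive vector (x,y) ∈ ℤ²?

translate: b→-3 (≡5 mod 8), so (4,5,4)→(4,-3,3)
flip: (4,-3,3)→(3,3,4)
reduced (well bottom): (3,3,4) with a≤c, −a<b≤a
well minimum = a = 3

3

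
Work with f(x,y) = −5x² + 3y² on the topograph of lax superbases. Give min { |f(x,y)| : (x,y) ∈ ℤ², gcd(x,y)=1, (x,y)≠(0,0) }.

descent: ρ → (3,6,-2)  [lands on river]
river: ρ → (-2,6,3)
closes: descent 1, river 2
min |a| on river = 2

2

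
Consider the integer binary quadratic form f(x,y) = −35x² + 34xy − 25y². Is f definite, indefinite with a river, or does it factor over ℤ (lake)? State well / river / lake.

D = b²−4ac = 34² − 4·(-35)·(-25) = -2344
D < 0 ⇒ definite ⇒ every region one sign ⇒ single well

well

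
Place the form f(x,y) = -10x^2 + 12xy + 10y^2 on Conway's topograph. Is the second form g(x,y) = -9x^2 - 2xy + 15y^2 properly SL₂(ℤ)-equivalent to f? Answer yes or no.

D₁ = 544, D₂ = 544
river cycle of f (length 6): (10, 8, -12), (-12, 16, 6), (6, 20, -6), (-6, 16, 12), (12, 8, -10), (-10, 12, 10)
river cycle of g (length 4): (-9, 16, 8), (8, 16, -9), (-9, 20, 4), (4, 20, -9)
cycles differ ⇒ inequivalent

no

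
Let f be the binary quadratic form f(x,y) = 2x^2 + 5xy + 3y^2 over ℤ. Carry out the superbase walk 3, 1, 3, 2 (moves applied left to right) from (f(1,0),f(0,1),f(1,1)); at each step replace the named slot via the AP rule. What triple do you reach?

start (2,3,10) = (f(1,0),f(0,1),f(1,1))
replace slot 3: 2·(2+3) − 10 = 0 → (2,3,0)
replace slot 1: 2·(3+0) − 2 = 4 → (4,3,0)
replace slot 3: 2·(4+3) − 0 = 14 → (4,3,14)
replace slot 2: 2·(4+14) − 3 = 33 → (4,33,14)

4,33,14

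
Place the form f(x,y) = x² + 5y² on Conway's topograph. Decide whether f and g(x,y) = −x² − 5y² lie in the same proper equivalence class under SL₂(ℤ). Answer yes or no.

D₁ = -20, D₂ = -20
f: reduced (well bottom): (1,0,5) with a≤c, −a<b≤a
g is negative-definite; reduce −g:
−g: reduced (well bottom): (1,0,5) with a≤c, −a<b≤a
flip sign back: reduced form of g is (-1,0,-5)
reduced forms (1, 0, 5) vs (-1, 0, -5) ⇒ inequivalent

no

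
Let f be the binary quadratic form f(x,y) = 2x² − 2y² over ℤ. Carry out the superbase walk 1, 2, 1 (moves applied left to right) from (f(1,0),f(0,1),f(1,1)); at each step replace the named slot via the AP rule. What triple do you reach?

start (2,-2,0) = (f(1,0),f(0,1),f(1,1))
replace slot 1: 2·((-2)+0) − 2 = -6 → (-6,-2,0)
replace slot 2: 2·((-6)+0) − (-2) = -10 → (-6,-10,0)
replace slot 1: 2·((-10)+0) − (-6) = -14 → (-14,-10,0)

-14,-10,0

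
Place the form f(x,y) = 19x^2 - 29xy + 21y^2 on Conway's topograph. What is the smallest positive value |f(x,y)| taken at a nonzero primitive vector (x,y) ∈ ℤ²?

translate: b→9 (≡-29 mod 38), so (19,-29,21)→(19,9,11)
flip: (19,9,11)→(11,-9,19)
reduced (well bottom): (11,-9,19) with a≤c, −a<b≤a
well minimum = a = 11

11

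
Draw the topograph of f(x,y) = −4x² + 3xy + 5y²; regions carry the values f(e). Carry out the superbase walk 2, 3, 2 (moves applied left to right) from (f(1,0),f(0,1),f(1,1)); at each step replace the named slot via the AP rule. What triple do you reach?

start (-4,5,4) = (f(1,0),f(0,1),f(1,1))
replace slot 2: 2·((-4)+4) − 5 = -5 → (-4,-5,4)
replace slot 3: 2·((-4)+(-5)) − 4 = -22 → (-4,-5,-22)
replace slot 2: 2·((-4)+(-22)) − (-5) = -47 → (-4,-47,-22)

-4,-47,-22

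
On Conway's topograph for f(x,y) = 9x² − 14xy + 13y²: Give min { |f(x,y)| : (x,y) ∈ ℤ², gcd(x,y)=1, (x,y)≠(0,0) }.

translate: b→4 (≡-14 mod 18), so (9,-14,13)→(9,4,8)
flip: (9,4,8)→(8,-4,9)
reduced (well bottom): (8,-4,9) with a≤c, −a<b≤a
well minimum = a = 8

8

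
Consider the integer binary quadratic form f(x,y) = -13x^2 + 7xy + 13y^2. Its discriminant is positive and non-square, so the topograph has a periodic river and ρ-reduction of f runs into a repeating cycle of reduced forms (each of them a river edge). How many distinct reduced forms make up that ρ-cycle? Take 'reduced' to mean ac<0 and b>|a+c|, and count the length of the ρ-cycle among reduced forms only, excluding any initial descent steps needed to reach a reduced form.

D = 725, ⌊√D⌋ = 26
river: ρ → (13,19,-7)
river: ρ → (-7,23,7)
river: ρ → (7,19,-13)
river: ρ → (-13,7,13)
ρ-cycle length = 4 (tail of 0 descent steps not counted)

4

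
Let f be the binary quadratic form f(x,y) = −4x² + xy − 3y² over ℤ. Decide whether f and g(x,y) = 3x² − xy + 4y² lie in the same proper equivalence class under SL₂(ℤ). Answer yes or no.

D₁ = -47, D₂ = -47
f is negative-definite; reduce −f:
−f: flip: (4,-1,3)→(3,1,4)
−f: reduced (well bottom): (3,1,4) with a≤c, −a<b≤a
flip sign back: reduced form of f is (-3,-1,-4)
g: reduced (well bottom): (3,-1,4) with a≤c, −a<b≤a
reduced forms (-3, -1, -4) vs (3, -1, 4) ⇒ inequivalent

no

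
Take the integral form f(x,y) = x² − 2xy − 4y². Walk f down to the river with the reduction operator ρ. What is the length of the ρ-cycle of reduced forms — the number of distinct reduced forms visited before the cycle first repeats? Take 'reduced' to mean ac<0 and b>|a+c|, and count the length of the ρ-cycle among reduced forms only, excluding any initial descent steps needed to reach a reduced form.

D = 20, ⌊√D⌋ = 4
descent: ρ → (-4,2,1)
descent: ρ → (1,4,-1)  [lands on river]
river: ρ → (-1,4,1)
ρ-cycle length = 2 (tail of 2 descent steps not counted)

2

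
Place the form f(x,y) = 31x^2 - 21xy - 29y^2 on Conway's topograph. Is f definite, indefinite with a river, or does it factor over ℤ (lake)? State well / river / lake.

D = b²−4ac = (-21)² − 4·31·(-29) = 4037
D > 0 non-square ⇒ indefinite ⇒ periodic river

river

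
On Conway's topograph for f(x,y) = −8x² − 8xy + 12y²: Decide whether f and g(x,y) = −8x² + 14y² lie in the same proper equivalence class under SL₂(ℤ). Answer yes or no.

D₁ = 448, D₂ = 448
river cycle of f (length 4): (12, 8, -8), (-8, 8, 12), (12, 16, -4), (-4, 16, 12)
river cycle of g (length 4): (-8, 16, 6), (6, 20, -2), (-2, 20, 6), (6, 16, -8)
cycles differ ⇒ inequivalent

no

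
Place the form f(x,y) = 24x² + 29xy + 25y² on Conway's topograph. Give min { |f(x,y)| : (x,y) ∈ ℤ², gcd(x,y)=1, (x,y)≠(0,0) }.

translate: b→-19 (≡29 mod 48), so (24,29,25)→(24,-19,20)
flip: (24,-19,20)→(20,19,24)
reduced (well bottom): (20,19,24) with a≤c, −a<b≤a
well minimum = a = 20

20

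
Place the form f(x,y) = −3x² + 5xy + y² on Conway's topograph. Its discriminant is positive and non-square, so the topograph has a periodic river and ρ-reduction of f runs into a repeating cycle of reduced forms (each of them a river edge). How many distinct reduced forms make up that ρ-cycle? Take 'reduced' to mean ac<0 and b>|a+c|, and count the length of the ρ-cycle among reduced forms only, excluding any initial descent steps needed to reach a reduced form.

D = 37, ⌊√D⌋ = 6
river: ρ → (1,5,-3)
river: ρ → (-3,1,3)
river: ρ → (3,5,-1)
river: ρ → (-1,5,3)
river: ρ → (3,1,-3)
river: ρ → (-3,5,1)
ρ-cycle length = 6 (tail of 0 descent steps not counted)

6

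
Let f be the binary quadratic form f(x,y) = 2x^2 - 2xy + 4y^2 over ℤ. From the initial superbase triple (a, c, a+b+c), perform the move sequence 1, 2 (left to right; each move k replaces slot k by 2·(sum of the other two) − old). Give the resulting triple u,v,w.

start (2,4,4) = (f(1,0),f(0,1),f(1,1))
replace slot 1: 2·(4+4) − 2 = 14 → (14,4,4)
replace slot 2: 2·(14+4) − 4 = 32 → (14,32,4)

14,32,4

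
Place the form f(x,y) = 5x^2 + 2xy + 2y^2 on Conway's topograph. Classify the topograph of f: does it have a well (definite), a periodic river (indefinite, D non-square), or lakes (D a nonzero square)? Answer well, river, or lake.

D = b²−4ac = 2² − 4·5·2 = -36
D < 0 ⇒ definite ⇒ every region one sign ⇒ single well

well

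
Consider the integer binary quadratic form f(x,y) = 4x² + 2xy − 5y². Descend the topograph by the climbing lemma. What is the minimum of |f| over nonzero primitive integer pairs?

river: ρ → (-5,8,1)
river: ρ → (1,8,-5)
river: ρ → (-5,2,4)
river: ρ → (4,6,-3)
river: ρ → (-3,6,4)
river: ρ → (4,2,-5)
closes: descent 0, river 6
min |a| on river = 1

1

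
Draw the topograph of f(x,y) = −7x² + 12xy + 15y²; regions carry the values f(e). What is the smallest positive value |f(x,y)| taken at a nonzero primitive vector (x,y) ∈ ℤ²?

river: ρ → (15,18,-4)
river: ρ → (-4,22,5)
river: ρ → (5,18,-12)
river: ρ → (-12,6,11)
river: ρ → (11,16,-7)
river: ρ → (-7,12,15)
closes: descent 0, river 6
min |a| on river = 4

4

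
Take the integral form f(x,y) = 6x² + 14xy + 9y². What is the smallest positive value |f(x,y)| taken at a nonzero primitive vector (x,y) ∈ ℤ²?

translate: b→2 (≡14 mod 12), so (6,14,9)→(6,2,1)
flip: (6,2,1)→(1,-2,6)
translate: b→0 (≡-2 mod 2), so (1,-2,6)→(1,0,5)
reduced (well bottom): (1,0,5) with a≤c, −a<b≤a
well minimum = a = 1

1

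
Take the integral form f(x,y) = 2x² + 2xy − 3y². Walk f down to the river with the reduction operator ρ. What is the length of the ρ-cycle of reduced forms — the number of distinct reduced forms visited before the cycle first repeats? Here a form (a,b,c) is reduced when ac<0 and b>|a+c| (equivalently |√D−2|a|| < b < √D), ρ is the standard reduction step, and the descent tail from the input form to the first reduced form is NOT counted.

D = 28, ⌊√D⌋ = 5
river: ρ → (-3,4,1)
river: ρ → (1,4,-3)
river: ρ → (-3,2,2)
river: ρ → (2,2,-3)
ρ-cycle length = 4 (tail of 0 descent steps not counted)

4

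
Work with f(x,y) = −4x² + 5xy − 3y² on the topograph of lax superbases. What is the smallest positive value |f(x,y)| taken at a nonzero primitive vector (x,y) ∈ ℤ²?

translate: b→3 (≡-5 mod 8), so (4,-5,3)→(4,3,2)
flip: (4,3,2)→(2,-3,4)
translate: b→1 (≡-3 mod 4), so (2,-3,4)→(2,1,3)
reduced (well bottom): (2,1,3) with a≤c, −a<b≤a
well minimum |f| = |-2| = 2 (negative-definite)

2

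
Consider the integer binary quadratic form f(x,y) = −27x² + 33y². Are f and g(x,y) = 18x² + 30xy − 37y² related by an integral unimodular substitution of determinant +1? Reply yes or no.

D₁ = 3564, D₂ = 3564
river cycle of f (length 2): (-27, 54, 6), (6, 54, -27)
river cycle of g (length 8): (-37, 44, 11), (11, 44, -37), (-37, 30, 18), (18, 42, -25), (-25, 58, 2), (2, 58, -25), (-25, 42, 18), (18, 30, -37)
cycles differ ⇒ inequivalent

no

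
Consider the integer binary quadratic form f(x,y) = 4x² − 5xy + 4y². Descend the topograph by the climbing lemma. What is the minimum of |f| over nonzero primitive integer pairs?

translate: b→3 (≡-5 mod 8), so (4,-5,4)→(4,3,3)
flip: (4,3,3)→(3,-3,4)
translate: b→3 (≡-3 mod 6), so (3,-3,4)→(3,3,4)
reduced (well bottom): (3,3,4) with a≤c, −a<b≤a
well minimum = a = 3

3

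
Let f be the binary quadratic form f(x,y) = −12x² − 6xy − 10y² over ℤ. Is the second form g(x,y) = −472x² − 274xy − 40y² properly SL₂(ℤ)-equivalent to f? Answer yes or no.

D₁ = -444, D₂ = -444
f is negative-definite; reduce −f:
−f: flip: (12,6,10)→(10,-6,12)
−f: reduced (well bottom): (10,-6,12) with a≤c, −a<b≤a
flip sign back: reduced form of f is (-10,6,-12)
g is negative-definite; reduce −g:
−g: flip: (472,274,40)→(40,-274,472)
−g: translate: b→-34 (≡-274 mod 80), so (40,-274,472)→(40,-34,10)
−g: flip: (40,-34,10)→(10,34,40)
−g: translate: b→-6 (≡34 mod 20), so (10,34,40)→(10,-6,12)
−g: reduced (well bottom): (10,-6,12) with a≤c, −a<b≤a
flip sign back: reduced form of g is (-10,6,-12)
reduced forms (-10, 6, -12) vs (-10, 6, -12) ⇒ equivalent

yes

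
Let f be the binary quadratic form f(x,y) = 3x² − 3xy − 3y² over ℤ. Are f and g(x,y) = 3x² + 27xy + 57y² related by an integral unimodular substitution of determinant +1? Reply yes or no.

D₁ = 45, D₂ = 45
river cycle of f (length 2): (-3, 3, 3), (3, 3, -3)
river cycle of g (length 2): (3, 3, -3), (-3, 3, 3)
cycles coincide ⇒ equivalent

yes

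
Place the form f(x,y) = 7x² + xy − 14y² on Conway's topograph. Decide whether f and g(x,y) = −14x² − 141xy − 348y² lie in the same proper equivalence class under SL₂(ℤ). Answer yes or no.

D₁ = 393, D₂ = 393
river cycle of f (length 16): (7, 15, -6), (-6, 9, 13), (13, 17, -2), (-2, 19, 4), (4, 13, -14), (-14, 15, 3), (3, 15, -14), (-14, 13, 4), (4, 19, -2), (-2, 17, 13), … (6 more)
river cycle of g (length 16): (7, 15, -6), (-6, 9, 13), (13, 17, -2), (-2, 19, 4), (4, 13, -14), (-14, 15, 3), (3, 15, -14), (-14, 13, 4), (4, 19, -2), (-2, 17, 13), … (6 more)
cycles coincide ⇒ equivalent

yes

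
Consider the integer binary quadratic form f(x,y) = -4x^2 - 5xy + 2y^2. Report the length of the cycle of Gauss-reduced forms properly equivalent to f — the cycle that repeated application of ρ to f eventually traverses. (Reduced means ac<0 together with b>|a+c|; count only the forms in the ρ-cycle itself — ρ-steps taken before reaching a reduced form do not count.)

D = 57, ⌊√D⌋ = 7
descent: ρ → (2,5,-4)  [lands on river]
river: ρ → (-4,3,3)
river: ρ → (3,3,-4)
river: ρ → (-4,5,2)
river: ρ → (2,7,-1)
river: ρ → (-1,7,2)
ρ-cycle length = 6 (tail of 1 descent step not counted)

6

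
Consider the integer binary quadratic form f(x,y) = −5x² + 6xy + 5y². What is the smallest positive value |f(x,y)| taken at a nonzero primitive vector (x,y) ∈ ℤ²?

river: ρ → (5,4,-6)
river: ρ → (-6,8,3)
river: ρ → (3,10,-3)
river: ρ → (-3,8,6)
river: ρ → (6,4,-5)
river: ρ → (-5,6,5)
closes: descent 0, river 6
min |a| on river = 3

3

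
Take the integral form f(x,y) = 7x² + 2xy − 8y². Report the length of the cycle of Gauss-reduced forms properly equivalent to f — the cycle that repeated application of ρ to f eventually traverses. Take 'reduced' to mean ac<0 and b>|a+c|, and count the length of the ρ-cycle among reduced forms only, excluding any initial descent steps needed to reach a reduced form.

D = 228, ⌊√D⌋ = 15
river: ρ → (-8,14,1)
river: ρ → (1,14,-8)
river: ρ → (-8,2,7)
river: ρ → (7,12,-3)
river: ρ → (-3,12,7)
river: ρ → (7,2,-8)
ρ-cycle length = 6 (tail of 0 descent steps not counted)

6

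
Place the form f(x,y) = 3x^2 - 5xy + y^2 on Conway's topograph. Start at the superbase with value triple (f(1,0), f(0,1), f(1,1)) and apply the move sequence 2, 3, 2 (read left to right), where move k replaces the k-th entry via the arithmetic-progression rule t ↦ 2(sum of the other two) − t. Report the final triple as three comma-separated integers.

start (3,1,-1) = (f(1,0),f(0,1),f(1,1))
replace slot 2: 2·(3+(-1)) − 1 = 3 → (3,3,-1)
replace slot 3: 2·(3+3) − (-1) = 13 → (3,3,13)
replace slot 2: 2·(3+13) − 3 = 29 → (3,29,13)

3,29,13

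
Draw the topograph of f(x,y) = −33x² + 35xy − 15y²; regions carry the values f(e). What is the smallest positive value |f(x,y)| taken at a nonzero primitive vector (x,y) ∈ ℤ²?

translate: b→31 (≡-35 mod 66), so (33,-35,15)→(33,31,13)
flip: (33,31,13)→(13,-31,33)
translate: b→-5 (≡-31 mod 26), so (13,-31,33)→(13,-5,15)
reduced (well bottom): (13,-5,15) with a≤c, −a<b≤a
well minimum |f| = |-13| = 13 (negative-definite)

13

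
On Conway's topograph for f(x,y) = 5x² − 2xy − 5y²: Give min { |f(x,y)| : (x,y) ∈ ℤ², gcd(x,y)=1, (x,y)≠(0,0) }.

descent: ρ → (-5,2,5)  [lands on river]
river: ρ → (5,8,-2)
river: ρ → (-2,8,5)
river: ρ → (5,2,-5)
river: ρ → (-5,8,2)
river: ρ → (2,8,-5)
closes: descent 1, river 6
min |a| on river = 2

2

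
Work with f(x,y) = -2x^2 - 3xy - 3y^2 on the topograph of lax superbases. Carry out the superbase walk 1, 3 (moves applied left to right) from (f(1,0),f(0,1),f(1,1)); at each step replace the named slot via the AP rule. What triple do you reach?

start (-2,-3,-8) = (f(1,0),f(0,1),f(1,1))
replace slot 1: 2·((-3)+(-8)) − (-2) = -20 → (-20,-3,-8)
replace slot 3: 2·((-20)+(-3)) − (-8) = -38 → (-20,-3,-38)

-20,-3,-38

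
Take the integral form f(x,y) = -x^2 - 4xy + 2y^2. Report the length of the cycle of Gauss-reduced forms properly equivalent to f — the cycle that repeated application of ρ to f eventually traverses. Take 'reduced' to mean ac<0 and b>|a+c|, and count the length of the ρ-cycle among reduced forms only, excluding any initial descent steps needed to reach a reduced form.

D = 24, ⌊√D⌋ = 4
descent: ρ → (2,4,-1)  [lands on river]
river: ρ → (-1,4,2)
ρ-cycle length = 2 (tail of 1 descent step not counted)

2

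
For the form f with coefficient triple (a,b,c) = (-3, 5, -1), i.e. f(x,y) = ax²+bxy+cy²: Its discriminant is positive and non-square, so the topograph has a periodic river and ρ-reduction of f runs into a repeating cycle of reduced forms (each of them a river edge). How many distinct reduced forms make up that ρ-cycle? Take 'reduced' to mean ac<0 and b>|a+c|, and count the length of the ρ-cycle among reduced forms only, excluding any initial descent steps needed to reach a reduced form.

D = 13, ⌊√D⌋ = 3
descent: ρ → (-1,3,1)  [lands on river]
river: ρ → (1,3,-1)
ρ-cycle length = 2 (tail of 1 descent step not counted)

2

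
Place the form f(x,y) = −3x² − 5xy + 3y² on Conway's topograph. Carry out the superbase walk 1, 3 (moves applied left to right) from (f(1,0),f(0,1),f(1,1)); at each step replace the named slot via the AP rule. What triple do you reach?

start (-3,3,-5) = (f(1,0),f(0,1),f(1,1))
replace slot 1: 2·(3+(-5)) − (-3) = -1 → (-1,3,-5)
replace slot 3: 2·((-1)+3) − (-5) = 9 → (-1,3,9)

-1,3,9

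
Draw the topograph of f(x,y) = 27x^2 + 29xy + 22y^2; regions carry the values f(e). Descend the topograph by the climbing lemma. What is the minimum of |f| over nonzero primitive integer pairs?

translate: b→-25 (≡29 mod 54), so (27,29,22)→(27,-25,20)
flip: (27,-25,20)→(20,25,27)
translate: b→-15 (≡25 mod 40), so (20,25,27)→(20,-15,22)
reduced (well bottom): (20,-15,22) with a≤c, −a<b≤a
well minimum = a = 20

20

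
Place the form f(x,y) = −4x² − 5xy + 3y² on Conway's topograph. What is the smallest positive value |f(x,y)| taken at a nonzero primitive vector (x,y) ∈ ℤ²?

descent: ρ → (3,5,-4)  [lands on river]
river: ρ → (-4,3,4)
river: ρ → (4,5,-3)
river: ρ → (-3,7,2)
river: ρ → (2,5,-6)
river: ρ → (-6,7,1)
river: ρ → (1,7,-6)
river: ρ → (-6,5,2)
river: ρ → (2,7,-3)
river: ρ → (-3,5,4)
river: ρ → (4,3,-4)
river: ρ → (-4,5,3)
river: ρ → (3,7,-2)
river: ρ → (-2,5,6)
river: ρ → (6,7,-1)
river: ρ → (-1,7,6)
river: ρ → (6,5,-2)
river: ρ → (-2,7,3)
closes: descent 1, river 18
min |a| on river = 1

1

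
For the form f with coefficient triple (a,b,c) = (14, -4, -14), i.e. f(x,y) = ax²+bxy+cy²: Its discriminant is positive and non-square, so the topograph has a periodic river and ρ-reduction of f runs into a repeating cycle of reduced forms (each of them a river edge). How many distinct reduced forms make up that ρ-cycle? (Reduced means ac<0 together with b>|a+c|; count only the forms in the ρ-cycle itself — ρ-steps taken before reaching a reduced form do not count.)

D = 800, ⌊√D⌋ = 28
descent: ρ → (-14,4,14)  [lands on river]
river: ρ → (14,24,-4)
river: ρ → (-4,24,14)
river: ρ → (14,4,-14)
river: ρ → (-14,24,4)
river: ρ → (4,24,-14)
ρ-cycle length = 6 (tail of 1 descent step not counted)

6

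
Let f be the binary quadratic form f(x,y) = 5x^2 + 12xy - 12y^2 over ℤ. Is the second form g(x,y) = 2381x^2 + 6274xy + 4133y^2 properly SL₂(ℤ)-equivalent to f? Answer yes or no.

D₁ = 384, D₂ = 384
river cycle of f (length 4): (-12, 12, 5), (5, 18, -3), (-3, 18, 5), (5, 12, -12)
river cycle of g (length 4): (5, 12, -12), (-12, 12, 5), (5, 18, -3), (-3, 18, 5)
cycles coincide ⇒ equivalent

yes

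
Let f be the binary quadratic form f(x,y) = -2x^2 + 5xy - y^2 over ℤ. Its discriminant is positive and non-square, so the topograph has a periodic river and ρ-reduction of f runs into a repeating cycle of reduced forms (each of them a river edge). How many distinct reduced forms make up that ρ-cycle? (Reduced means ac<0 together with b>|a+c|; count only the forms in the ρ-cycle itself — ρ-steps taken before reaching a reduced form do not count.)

D = 17, ⌊√D⌋ = 4
descent: ρ → (-1,3,2)  [lands on river]
river: ρ → (2,1,-2)
river: ρ → (-2,3,1)
river: ρ → (1,3,-2)
river: ρ → (-2,1,2)
river: ρ → (2,3,-1)
ρ-cycle length = 6 (tail of 1 descent step not counted)

6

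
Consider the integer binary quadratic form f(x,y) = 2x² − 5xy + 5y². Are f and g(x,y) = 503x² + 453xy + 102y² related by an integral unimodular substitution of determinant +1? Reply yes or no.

D₁ = -15, D₂ = -15
f: translate: b→-1 (≡-5 mod 4), so (2,-5,5)→(2,-1,2)
f: flip: (2,-1,2)→(2,1,2)
f: reduced (well bottom): (2,1,2) with a≤c, −a<b≤a
g: flip: (503,453,102)→(102,-453,503)
g: translate: b→-45 (≡-453 mod 204), so (102,-453,503)→(102,-45,5)
g: flip: (102,-45,5)→(5,45,102)
g: translate: b→5 (≡45 mod 10), so (5,45,102)→(5,5,2)
g: flip: (5,5,2)→(2,-5,5)
g: translate: b→-1 (≡-5 mod 4), so (2,-5,5)→(2,-1,2)
g: flip: (2,-1,2)→(2,1,2)
g: reduced (well bottom): (2,1,2) with a≤c, −a<b≤a
reduced forms (2, 1, 2) vs (2, 1, 2) ⇒ equivalent

yes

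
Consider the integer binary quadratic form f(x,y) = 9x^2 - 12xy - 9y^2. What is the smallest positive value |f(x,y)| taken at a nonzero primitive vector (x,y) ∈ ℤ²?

descent: ρ → (-9,12,9)  [lands on river]
river: ρ → (9,6,-12)
river: ρ → (-12,18,3)
river: ρ → (3,18,-12)
river: ρ → (-12,6,9)
river: ρ → (9,12,-9)
river: ρ → (-9,6,12)
river: ρ → (12,18,-3)
river: ρ → (-3,18,12)
river: ρ → (12,6,-9)
closes: descent 1, river 10
min |a| on river = 3

3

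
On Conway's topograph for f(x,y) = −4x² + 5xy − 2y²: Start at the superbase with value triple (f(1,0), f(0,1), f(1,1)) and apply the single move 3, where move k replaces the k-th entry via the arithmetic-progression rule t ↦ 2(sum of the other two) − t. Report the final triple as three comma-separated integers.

start (-4,-2,-1) = (f(1,0),f(0,1),f(1,1))
replace slot 3: 2·((-4)+(-2)) − (-1) = -11 → (-4,-2,-11)

-4,-2,-11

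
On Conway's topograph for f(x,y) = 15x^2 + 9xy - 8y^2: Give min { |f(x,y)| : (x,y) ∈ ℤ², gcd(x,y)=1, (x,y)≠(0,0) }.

river: ρ → (-8,23,1)
river: ρ → (1,23,-8)
river: ρ → (-8,9,15)
river: ρ → (15,21,-2)
river: ρ → (-2,23,4)
river: ρ → (4,17,-17)
river: ρ → (-17,17,4)
river: ρ → (4,23,-2)
river: ρ → (-2,21,15)
river: ρ → (15,9,-8)
closes: descent 0, river 10
min |a| on river = 1

1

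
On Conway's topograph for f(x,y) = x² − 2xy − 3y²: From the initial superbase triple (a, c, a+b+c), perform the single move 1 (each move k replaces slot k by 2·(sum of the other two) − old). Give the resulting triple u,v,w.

start (1,-3,-4) = (f(1,0),f(0,1),f(1,1))
replace slot 1: 2·((-3)+(-4)) − 1 = -15 → (-15,-3,-4)

-15,-3,-4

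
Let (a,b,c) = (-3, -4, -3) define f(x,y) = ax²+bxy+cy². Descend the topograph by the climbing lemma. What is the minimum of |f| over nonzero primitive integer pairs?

translate: b→-2 (≡4 mod 6), so (3,4,3)→(3,-2,2)
flip: (3,-2,2)→(2,2,3)
reduced (well bottom): (2,2,3) with a≤c, −a<b≤a
well minimum |f| = |-2| = 2 (negative-definite)

2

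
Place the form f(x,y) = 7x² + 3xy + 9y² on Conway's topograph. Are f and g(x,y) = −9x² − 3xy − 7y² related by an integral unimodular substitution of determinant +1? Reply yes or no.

D₁ = -243, D₂ = -243
f: reduced (well bottom): (7,3,9) with a≤c, −a<b≤a
g is negative-definite; reduce −g:
−g: flip: (9,3,7)→(7,-3,9)
−g: reduced (well bottom): (7,-3,9) with a≤c, −a<b≤a
flip sign back: reduced form of g is (-7,3,-9)
reduced forms (7, 3, 9) vs (-7, 3, -9) ⇒ inequivalent

no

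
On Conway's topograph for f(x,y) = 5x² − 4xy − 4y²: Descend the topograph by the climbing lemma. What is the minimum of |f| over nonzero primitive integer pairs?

descent: ρ → (-4,4,5)  [lands on river]
river: ρ → (5,6,-3)
river: ρ → (-3,6,5)
river: ρ → (5,4,-4)
closes: descent 1, river 4
min |a| on river = 3

3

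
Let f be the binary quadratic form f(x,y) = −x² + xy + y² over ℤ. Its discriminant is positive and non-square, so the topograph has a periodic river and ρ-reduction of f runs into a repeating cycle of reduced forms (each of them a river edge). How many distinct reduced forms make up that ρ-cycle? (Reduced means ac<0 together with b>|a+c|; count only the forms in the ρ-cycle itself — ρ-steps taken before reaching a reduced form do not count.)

D = 5, ⌊√D⌋ = 2
river: ρ → (1,1,-1)
river: ρ → (-1,1,1)
ρ-cycle length = 2 (tail of 0 descent steps not counted)

2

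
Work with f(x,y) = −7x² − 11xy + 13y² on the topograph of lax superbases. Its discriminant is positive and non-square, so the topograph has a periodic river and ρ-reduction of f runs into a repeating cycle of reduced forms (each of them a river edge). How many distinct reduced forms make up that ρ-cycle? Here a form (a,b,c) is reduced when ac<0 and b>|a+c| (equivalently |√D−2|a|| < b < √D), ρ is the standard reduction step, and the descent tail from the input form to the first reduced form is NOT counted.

D = 485, ⌊√D⌋ = 22
descent: ρ → (13,11,-7)  [lands on river]
river: ρ → (-7,17,7)
river: ρ → (7,11,-13)
river: ρ → (-13,15,5)
river: ρ → (5,15,-13)
river: ρ → (-13,11,7)
river: ρ → (7,17,-7)
river: ρ → (-7,11,13)
river: ρ → (13,15,-5)
river: ρ → (-5,15,13)
ρ-cycle length = 10 (tail of 1 descent step not counted)

10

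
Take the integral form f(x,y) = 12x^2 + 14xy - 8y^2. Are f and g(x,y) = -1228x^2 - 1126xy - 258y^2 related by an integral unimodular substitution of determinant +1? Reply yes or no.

D₁ = 580, D₂ = 580
river cycle of f (length 10): (-8, 18, 8), (8, 14, -12), (-12, 10, 10), (10, 10, -12), (-12, 14, 8), (8, 18, -8), (-8, 14, 12), (12, 10, -10), (-10, 10, 12), (12, 14, -8)
river cycle of g (length 10): (-8, 18, 8), (8, 14, -12), (-12, 10, 10), (10, 10, -12), (-12, 14, 8), (8, 18, -8), (-8, 14, 12), (12, 10, -10), (-10, 10, 12), (12, 14, -8)
cycles coincide ⇒ equivalent

yes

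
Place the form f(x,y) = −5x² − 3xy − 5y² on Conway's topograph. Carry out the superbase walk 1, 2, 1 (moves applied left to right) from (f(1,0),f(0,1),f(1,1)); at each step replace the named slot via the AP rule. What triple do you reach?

start (-5,-5,-13) = (f(1,0),f(0,1),f(1,1))
replace slot 1: 2·((-5)+(-13)) − (-5) = -31 → (-31,-5,-13)
replace slot 2: 2·((-31)+(-13)) − (-5) = -83 → (-31,-83,-13)
replace slot 1: 2·((-83)+(-13)) − (-31) = -161 → (-161,-83,-13)

-161,-83,-13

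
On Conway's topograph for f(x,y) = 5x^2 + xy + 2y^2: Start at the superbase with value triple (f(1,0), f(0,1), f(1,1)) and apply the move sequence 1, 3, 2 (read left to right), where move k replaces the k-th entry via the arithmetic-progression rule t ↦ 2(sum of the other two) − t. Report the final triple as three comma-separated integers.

start (5,2,8) = (f(1,0),f(0,1),f(1,1))
replace slot 1: 2·(2+8) − 5 = 15 → (15,2,8)
replace slot 3: 2·(15+2) − 8 = 26 → (15,2,26)
replace slot 2: 2·(15+26) − 2 = 80 → (15,80,26)

15,80,26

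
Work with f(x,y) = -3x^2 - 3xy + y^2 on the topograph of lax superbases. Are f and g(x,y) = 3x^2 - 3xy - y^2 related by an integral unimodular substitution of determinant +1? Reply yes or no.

D₁ = 21, D₂ = 21
river cycle of f (length 2): (1, 3, -3), (-3, 3, 1)
river cycle of g (length 2): (-1, 3, 3), (3, 3, -1)
cycles differ ⇒ inequivalent

no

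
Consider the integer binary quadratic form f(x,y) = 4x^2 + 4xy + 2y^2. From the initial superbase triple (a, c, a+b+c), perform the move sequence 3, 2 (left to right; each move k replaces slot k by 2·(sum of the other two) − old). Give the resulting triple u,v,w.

start (4,2,10) = (f(1,0),f(0,1),f(1,1))
replace slot 3: 2·(4+2) − 10 = 2 → (4,2,2)
replace slot 2: 2·(4+2) − 2 = 10 → (4,10,2)

4,10,2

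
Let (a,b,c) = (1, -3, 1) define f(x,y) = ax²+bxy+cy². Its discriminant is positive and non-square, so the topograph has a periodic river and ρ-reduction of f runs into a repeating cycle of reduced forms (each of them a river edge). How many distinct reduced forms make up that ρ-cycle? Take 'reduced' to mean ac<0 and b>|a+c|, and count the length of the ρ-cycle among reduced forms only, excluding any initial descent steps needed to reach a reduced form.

D = 5, ⌊√D⌋ = 2
descent: ρ → (1,1,-1)  [lands on river]
river: ρ → (-1,1,1)
ρ-cycle length = 2 (tail of 1 descent step not counted)

2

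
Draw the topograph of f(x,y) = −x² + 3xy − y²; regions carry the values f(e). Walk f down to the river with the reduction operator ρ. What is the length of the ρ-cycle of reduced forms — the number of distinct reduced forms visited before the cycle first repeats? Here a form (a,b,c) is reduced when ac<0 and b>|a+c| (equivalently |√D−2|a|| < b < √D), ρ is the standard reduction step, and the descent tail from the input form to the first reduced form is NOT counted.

D = 5, ⌊√D⌋ = 2
descent: ρ → (-1,1,1)  [lands on river]
river: ρ → (1,1,-1)
ρ-cycle length = 2 (tail of 1 descent step not counted)

2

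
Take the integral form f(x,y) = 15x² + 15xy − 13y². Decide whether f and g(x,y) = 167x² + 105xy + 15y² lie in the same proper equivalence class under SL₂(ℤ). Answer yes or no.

D₁ = 1005, D₂ = 1005
river cycle of f (length 10): (-13, 11, 17), (17, 23, -7), (-7, 19, 23), (23, 27, -3), (-3, 27, 23), (23, 19, -7), (-7, 23, 17), (17, 11, -13), (-13, 15, 15), (15, 15, -13)
river cycle of g (length 10): (15, 15, -13), (-13, 11, 17), (17, 23, -7), (-7, 19, 23), (23, 27, -3), (-3, 27, 23), (23, 19, -7), (-7, 23, 17), (17, 11, -13), (-13, 15, 15)
cycles coincide ⇒ equivalent

yes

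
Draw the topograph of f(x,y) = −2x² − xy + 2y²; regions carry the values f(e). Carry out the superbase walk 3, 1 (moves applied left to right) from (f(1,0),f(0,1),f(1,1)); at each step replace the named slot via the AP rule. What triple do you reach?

start (-2,2,-1) = (f(1,0),f(0,1),f(1,1))
replace slot 3: 2·((-2)+2) − (-1) = 1 → (-2,2,1)
replace slot 1: 2·(2+1) − (-2) = 8 → (8,2,1)

8,2,1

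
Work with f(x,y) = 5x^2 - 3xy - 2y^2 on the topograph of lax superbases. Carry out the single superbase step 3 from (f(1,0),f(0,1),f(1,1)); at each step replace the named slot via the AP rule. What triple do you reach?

start (5,-2,0) = (f(1,0),f(0,1),f(1,1))
replace slot 3: 2·(5+(-2)) − 0 = 6 → (5,-2,6)

5,-2,6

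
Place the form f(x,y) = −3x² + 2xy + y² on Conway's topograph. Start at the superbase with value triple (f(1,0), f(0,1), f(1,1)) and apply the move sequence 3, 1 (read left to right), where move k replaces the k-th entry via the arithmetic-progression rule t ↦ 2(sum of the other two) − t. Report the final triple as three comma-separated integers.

start (-3,1,0) = (f(1,0),f(0,1),f(1,1))
replace slot 3: 2·((-3)+1) − 0 = -4 → (-3,1,-4)
replace slot 1: 2·(1+(-4)) − (-3) = -3 → (-3,1,-4)

-3,1,-4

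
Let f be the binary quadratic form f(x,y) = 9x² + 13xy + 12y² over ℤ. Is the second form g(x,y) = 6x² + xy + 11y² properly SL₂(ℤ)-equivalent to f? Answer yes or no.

D₁ = -263, D₂ = -263
f: translate: b→-5 (≡13 mod 18), so (9,13,12)→(9,-5,8)
f: flip: (9,-5,8)→(8,5,9)
f: reduced (well bottom): (8,5,9) with a≤c, −a<b≤a
g: reduced (well bottom): (6,1,11) with a≤c, −a<b≤a
reduced forms (8, 5, 9) vs (6, 1, 11) ⇒ inequivalent

no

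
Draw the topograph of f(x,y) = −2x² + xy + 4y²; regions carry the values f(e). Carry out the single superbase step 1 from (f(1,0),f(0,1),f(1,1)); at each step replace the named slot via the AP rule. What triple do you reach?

start (-2,4,3) = (f(1,0),f(0,1),f(1,1))
replace slot 1: 2·(4+3) − (-2) = 16 → (16,4,3)

16,4,3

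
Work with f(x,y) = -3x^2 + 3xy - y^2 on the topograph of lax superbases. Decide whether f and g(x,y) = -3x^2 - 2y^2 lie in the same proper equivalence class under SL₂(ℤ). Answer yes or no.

D₁ = -3, D₂ = -24
discriminants differ ⇒ not SL₂(ℤ)-equivalent

no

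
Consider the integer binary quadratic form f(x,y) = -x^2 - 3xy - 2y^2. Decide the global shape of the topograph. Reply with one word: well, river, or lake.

D = b²−4ac = (-3)² − 4·(-1)·(-2) = 1
D = 1² is a perfect square ⇒ form factors over ℤ ⇒ lakes

lake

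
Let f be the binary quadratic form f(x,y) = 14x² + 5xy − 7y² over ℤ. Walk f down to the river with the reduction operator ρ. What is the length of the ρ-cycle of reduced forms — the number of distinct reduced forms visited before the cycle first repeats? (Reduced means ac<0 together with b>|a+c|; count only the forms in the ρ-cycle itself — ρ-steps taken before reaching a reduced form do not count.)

D = 417, ⌊√D⌋ = 20
descent: ρ → (-7,9,12)  [lands on river]
river: ρ → (12,15,-4)
river: ρ → (-4,17,8)
river: ρ → (8,15,-6)
river: ρ → (-6,9,14)
river: ρ → (14,19,-1)
river: ρ → (-1,19,14)
river: ρ → (14,9,-6)
river: ρ → (-6,15,8)
river: ρ → (8,17,-4)
river: ρ → (-4,15,12)
river: ρ → (12,9,-7)
river: ρ → (-7,19,2)
river: ρ → (2,17,-16)
river: ρ → (-16,15,3)
river: ρ → (3,15,-16)
river: ρ → (-16,17,2)
river: ρ → (2,19,-7)
ρ-cycle length = 18 (tail of 1 descent step not counted)

18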